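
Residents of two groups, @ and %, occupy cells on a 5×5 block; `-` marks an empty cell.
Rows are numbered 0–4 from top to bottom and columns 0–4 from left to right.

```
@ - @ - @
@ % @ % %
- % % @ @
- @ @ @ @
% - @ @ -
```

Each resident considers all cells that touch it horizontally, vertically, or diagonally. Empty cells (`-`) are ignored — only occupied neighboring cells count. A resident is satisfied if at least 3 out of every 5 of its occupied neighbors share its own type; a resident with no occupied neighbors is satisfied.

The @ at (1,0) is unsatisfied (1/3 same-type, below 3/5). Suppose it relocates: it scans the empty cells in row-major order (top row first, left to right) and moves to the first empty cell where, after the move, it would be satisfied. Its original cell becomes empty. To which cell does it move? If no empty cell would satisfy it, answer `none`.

(0,1)

Vacating (1,0). Empty cells in order:
  (0,1): 3/4 same-type → satisfied — stop here.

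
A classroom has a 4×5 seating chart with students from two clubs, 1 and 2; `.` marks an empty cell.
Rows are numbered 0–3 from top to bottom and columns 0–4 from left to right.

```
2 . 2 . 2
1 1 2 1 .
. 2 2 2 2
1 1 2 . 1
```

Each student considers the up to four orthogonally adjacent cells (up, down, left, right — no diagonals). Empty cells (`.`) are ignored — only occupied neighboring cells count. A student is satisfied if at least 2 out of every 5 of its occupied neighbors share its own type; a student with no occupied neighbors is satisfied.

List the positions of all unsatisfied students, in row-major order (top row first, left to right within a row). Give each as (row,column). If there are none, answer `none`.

(0,0)2 0/1 not
(0,2)2 1/1 satisfied
(0,4)2 0/0 satisfied
(1,0)1 1/2 satisfied
(1,1)1 1/3 not
(1,2)2 2/4 satisfied
(1,3)1 0/2 not
(2,1)2 1/3 not
(2,2)2 4/4 satisfied
(2,3)2 2/3 satisfied
(2,4)2 1/2 satisfied
(3,0)1 1/1 satisfied
(3,1)1 1/3 not
(3,2)2 1/2 satisfied
(3,4)1 0/1 not

(0,0), (1,1), (1,3), (2,1), (3,1), (3,4)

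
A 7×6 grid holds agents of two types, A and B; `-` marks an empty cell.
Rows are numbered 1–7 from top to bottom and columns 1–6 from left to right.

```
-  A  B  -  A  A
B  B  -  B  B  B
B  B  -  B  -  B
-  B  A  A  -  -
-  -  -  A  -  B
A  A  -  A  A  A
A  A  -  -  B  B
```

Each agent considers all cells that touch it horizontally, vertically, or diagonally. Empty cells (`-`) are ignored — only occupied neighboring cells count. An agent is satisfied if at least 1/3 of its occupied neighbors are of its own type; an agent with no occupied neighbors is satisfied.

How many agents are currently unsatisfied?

5

(1,2)A 0/3 not
(1,3)B 2/3 satisfied
(1,5)A 1/4 not
(1,6)A 1/3 satisfied
(2,1)B 3/4 satisfied
(2,2)B 4/5 satisfied
(2,4)B 3/4 satisfied
(2,5)B 4/6 satisfied
(2,6)B 2/4 satisfied
(3,1)B 4/4 satisfied
(3,2)B 4/5 satisfied
(3,4)B 2/4 satisfied
(3,6)B 2/2 satisfied
(4,2)B 2/3 satisfied
(4,3)A 2/5 satisfied
(4,4)A 2/3 satisfied
(5,4)A 4/4 satisfied
(5,6)B 0/2 not
(6,1)A 3/3 satisfied
(6,2)A 3/3 satisfied
(6,4)A 2/3 satisfied
(6,5)A 3/6 satisfied
(6,6)A 1/4 not
(7,1)A 3/3 satisfied
(7,2)A 3/3 satisfied
(7,5)B 1/4 not
(7,6)B 1/3 satisfied
Unsatisfied: (1,2), (1,5), (5,6), (6,6), (7,5) — 5 in total.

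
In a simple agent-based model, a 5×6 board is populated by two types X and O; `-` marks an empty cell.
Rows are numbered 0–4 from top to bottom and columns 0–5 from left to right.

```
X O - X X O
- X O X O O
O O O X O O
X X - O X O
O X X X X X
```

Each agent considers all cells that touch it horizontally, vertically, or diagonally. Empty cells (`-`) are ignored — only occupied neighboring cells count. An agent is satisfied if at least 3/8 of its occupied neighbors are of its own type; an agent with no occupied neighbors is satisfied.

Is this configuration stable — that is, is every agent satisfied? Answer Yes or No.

No

Row 0: (0,0)X 1/2 ✓ · (0,1)O 1/3 ✗ · (0,3)X 2/4 ✓ · (0,4)X 2/5 ✓ · (0,5)O 2/3 ✓
Row 1: (1,1)X 1/6 ✗ · (1,2)O 3/7 ✓ · (1,3)X 3/7 ✓ · (1,4)O 4/8 ✓ · (1,5)O 4/5 ✓
Row 2: (2,0)O 1/4 ✗ · (2,1)O 3/6 ✓ · (2,2)O 3/7 ✓ · (2,3)X 2/7 ✗ · (2,4)O 5/8 ✓ · (2,5)O 4/5 ✓
Row 3: (3,0)X 2/5 ✓ · (3,1)X 3/7 ✓ · (3,3)O 2/7 ✗ · (3,4)X 4/8 ✓ · (3,5)O 2/5 ✓
Row 4: (4,0)O 0/3 ✗ · (4,1)X 3/4 ✓ · (4,2)X 3/4 ✓ · (4,3)X 3/4 ✓ · (4,4)X 3/5 ✓ · (4,5)X 2/3 ✓
For instance (0,1) has only 1/3 same-type neighbors, below 3/8.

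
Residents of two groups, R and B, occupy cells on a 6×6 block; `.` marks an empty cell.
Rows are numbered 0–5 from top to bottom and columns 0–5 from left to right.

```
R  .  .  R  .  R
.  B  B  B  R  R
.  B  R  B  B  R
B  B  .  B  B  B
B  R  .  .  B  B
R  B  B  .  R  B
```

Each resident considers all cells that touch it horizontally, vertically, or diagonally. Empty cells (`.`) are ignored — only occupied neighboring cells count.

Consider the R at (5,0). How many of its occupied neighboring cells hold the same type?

1

Occupied neighbors of (5,0): (4,0)=B, (4,1)=R, (5,1)=B.
Same type (R): 1 of 3.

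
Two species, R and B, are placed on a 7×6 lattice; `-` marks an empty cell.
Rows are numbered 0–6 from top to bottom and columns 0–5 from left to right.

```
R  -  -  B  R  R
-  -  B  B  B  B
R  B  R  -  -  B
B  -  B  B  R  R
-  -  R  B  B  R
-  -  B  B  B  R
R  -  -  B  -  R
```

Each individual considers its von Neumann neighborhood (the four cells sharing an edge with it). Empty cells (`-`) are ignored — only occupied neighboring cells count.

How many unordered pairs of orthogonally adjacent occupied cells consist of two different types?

16

Scan each occupied cell's neighbors to the right and below so each pair is counted once.
Row 0: B(0,3)–R(0,4)≠ B(0,3)–B(1,3)= R(0,4)–R(0,5)= R(0,4)–B(1,4)≠ R(0,5)–B(1,5)≠  → 3/5 unlike.
Row 1: B(1,2)–B(1,3)= B(1,2)–R(2,2)≠ B(1,3)–B(1,4)= B(1,4)–B(1,5)= B(1,5)–B(2,5)=  → 1/5 unlike.
Row 2: R(2,0)–B(2,1)≠ R(2,0)–B(3,0)≠ B(2,1)–R(2,2)≠ R(2,2)–B(3,2)≠ B(2,5)–R(3,5)≠  → 5/5 unlike.
Row 3: B(3,2)–B(3,3)= B(3,2)–R(4,2)≠ B(3,3)–R(3,4)≠ B(3,3)–B(4,3)= R(3,4)–R(3,5)= R(3,4)–B(4,4)≠ R(3,5)–R(4,5)=  → 3/7 unlike.
Row 4: R(4,2)–B(4,3)≠ R(4,2)–B(5,2)≠ B(4,3)–B(4,4)= B(4,3)–B(5,3)= B(4,4)–R(4,5)≠ B(4,4)–B(5,4)= R(4,5)–R(5,5)=  → 3/7 unlike.
Row 5: B(5,2)–B(5,3)= B(5,3)–B(5,4)= B(5,3)–B(6,3)= B(5,4)–R(5,5)≠ R(5,5)–R(6,5)=  → 1/5 unlike.
Total adjacent occupied pairs: 34; unlike-type pairs: 16.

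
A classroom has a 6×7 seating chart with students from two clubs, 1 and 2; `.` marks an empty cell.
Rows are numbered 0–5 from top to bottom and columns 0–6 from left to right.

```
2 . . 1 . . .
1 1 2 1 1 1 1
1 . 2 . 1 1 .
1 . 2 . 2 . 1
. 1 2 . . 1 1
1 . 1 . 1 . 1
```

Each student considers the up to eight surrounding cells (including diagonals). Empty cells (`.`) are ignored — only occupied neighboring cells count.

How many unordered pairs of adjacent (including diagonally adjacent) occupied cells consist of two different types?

Scan each occupied cell's neighbors to the right and below (and the two forward diagonals) so each pair is counted once.
From row 0: 3 unlike of 5 pairs (running 3/5).
From row 1: 4 unlike of 17 pairs (running 7/22).
From row 2: 2 unlike of 6 pairs (running 9/28).
From row 3: 2 unlike of 6 pairs (running 11/34).
From row 4: 2 unlike of 8 pairs (running 13/42).
Total adjacent occupied pairs: 42; unlike-type pairs: 13.

13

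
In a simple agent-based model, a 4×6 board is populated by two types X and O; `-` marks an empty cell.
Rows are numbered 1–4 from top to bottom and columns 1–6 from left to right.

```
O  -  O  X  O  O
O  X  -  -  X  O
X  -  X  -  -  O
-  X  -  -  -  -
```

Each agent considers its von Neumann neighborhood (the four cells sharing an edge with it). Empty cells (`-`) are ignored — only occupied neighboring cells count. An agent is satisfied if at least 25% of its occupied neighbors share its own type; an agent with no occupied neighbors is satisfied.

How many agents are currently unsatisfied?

(1,1)O 1/1 ✓
(1,3)O 0/1 ✗
(1,4)X 0/2 ✗
(1,5)O 1/3 ✓
(1,6)O 2/2 ✓
(2,1)O 1/3 ✓
(2,2)X 0/1 ✗
(2,5)X 0/2 ✗
(2,6)O 2/3 ✓
(3,1)X 0/1 ✗
(3,3)X 0/0 ✓
(3,6)O 1/1 ✓
(4,2)X 0/0 ✓
Unsatisfied: (1,3), (1,4), (2,2), (2,5), (3,1) — 5 in total.

5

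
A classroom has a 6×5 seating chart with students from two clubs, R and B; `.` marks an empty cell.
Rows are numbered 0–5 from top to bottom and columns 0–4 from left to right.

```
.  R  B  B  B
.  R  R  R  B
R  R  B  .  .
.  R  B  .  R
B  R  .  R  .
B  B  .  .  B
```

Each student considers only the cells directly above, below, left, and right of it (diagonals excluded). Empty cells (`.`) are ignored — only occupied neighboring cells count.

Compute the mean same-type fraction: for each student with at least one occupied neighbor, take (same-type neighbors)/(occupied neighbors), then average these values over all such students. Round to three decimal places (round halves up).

Row 0: (0,1)R 1/2 · (0,2)B 1/3 · (0,3)B 2/3 · (0,4)B 2/2
Row 1: (1,1)R 3/3 · (1,2)R 2/4 · (1,3)R 1/3 · (1,4)B 1/2
Row 2: (2,0)R 1/1 · (2,1)R 3/4 · (2,2)B 1/3
Row 3: (3,1)R 2/3 · (3,2)B 1/2 · (3,4)R — no occupied neighbors
Row 4: (4,0)B 1/2 · (4,1)R 1/3 · (4,3)R — no occupied neighbors
Row 5: (5,0)B 2/2 · (5,1)B 1/2 · (5,4)B — no occupied neighbors
Sum over 17 students: 1/2 + 1/3 + 2/3 + 2/2 + 3/3 + 2/4 + 1/3 + 1/2 + 1/1 + 3/4 + 1/3 + 2/3 + 1/2 + 1/2 + 1/3 + 2/2 + 1/2 = 125/12; mean = 125/12 ÷ 17 = 125/204 = 0.612745… → 0.613.

0.613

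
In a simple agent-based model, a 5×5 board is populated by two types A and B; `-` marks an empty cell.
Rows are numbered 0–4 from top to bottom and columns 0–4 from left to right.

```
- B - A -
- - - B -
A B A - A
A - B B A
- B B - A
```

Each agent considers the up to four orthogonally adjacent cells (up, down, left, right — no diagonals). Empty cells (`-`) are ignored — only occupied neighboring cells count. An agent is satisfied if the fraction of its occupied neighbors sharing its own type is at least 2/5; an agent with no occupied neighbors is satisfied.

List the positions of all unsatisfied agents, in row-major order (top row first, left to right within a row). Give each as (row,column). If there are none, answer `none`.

Row 0: (0,1)B 0/0 ✓ · (0,3)A 0/1 ✗
Row 1: (1,3)B 0/1 ✗
Row 2: (2,0)A 1/2 ✓ · (2,1)B 0/2 ✗ · (2,2)A 0/2 ✗ · (2,4)A 1/1 ✓
Row 3: (3,0)A 1/1 ✓ · (3,2)B 2/3 ✓ · (3,3)B 1/2 ✓ · (3,4)A 2/3 ✓
Row 4: (4,1)B 1/1 ✓ · (4,2)B 2/2 ✓ · (4,4)A 1/1 ✓

(0,3), (1,3), (2,1), (2,2)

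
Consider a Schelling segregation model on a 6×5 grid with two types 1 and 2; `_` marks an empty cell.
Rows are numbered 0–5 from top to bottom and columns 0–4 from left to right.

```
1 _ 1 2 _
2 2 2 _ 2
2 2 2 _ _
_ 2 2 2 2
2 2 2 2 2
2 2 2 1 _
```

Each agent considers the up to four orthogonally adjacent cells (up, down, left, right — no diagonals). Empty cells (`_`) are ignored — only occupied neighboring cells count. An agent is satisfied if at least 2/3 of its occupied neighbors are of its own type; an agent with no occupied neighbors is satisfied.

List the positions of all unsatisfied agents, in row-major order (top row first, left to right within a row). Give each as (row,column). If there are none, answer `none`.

(0,0), (0,2), (0,3), (5,3)

(0,0)1 0/1 ✗
(0,2)1 0/2 ✗
(0,3)2 0/1 ✗
(1,0)2 2/3 ✓
(1,1)2 3/3 ✓
(1,2)2 2/3 ✓
(1,4)2 0/0 ✓
(2,0)2 2/2 ✓
(2,1)2 4/4 ✓
(2,2)2 3/3 ✓
(3,1)2 3/3 ✓
(3,2)2 4/4 ✓
(3,3)2 3/3 ✓
(3,4)2 2/2 ✓
(4,0)2 2/2 ✓
(4,1)2 4/4 ✓
(4,2)2 4/4 ✓
(4,3)2 3/4 ✓
(4,4)2 2/2 ✓
(5,0)2 2/2 ✓
(5,1)2 3/3 ✓
(5,2)2 2/3 ✓
(5,3)1 0/2 ✗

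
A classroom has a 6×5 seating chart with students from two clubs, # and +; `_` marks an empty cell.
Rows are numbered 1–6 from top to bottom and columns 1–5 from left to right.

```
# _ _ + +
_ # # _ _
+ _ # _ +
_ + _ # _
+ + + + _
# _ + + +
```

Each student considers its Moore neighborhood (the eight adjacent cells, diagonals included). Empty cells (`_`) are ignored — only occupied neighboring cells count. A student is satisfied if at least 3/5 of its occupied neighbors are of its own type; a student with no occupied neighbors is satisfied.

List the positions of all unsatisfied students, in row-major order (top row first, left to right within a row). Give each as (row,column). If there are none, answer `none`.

(1,1)# 1/1 ok
(1,4)+ 1/2 unhappy
(1,5)+ 1/1 ok
(2,2)# 3/4 ok
(2,3)# 2/3 ok
(3,1)+ 1/2 unhappy
(3,3)# 3/4 ok
(3,5)+ 0/1 unhappy
(4,2)+ 4/5 ok
(4,4)# 1/4 unhappy
(5,1)+ 2/3 ok
(5,2)+ 4/5 ok
(5,3)+ 5/6 ok
(5,4)+ 4/5 ok
(6,1)# 0/2 unhappy
(6,3)+ 4/4 ok
(6,4)+ 4/4 ok
(6,5)+ 2/2 ok

(1,4), (3,1), (3,5), (4,4), (6,1)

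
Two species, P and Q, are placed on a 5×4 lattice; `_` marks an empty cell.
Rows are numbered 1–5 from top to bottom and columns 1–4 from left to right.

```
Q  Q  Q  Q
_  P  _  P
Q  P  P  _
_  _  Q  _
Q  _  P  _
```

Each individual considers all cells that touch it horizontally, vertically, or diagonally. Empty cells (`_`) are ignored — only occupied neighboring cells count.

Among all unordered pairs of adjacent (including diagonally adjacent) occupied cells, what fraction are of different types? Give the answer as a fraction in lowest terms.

10/17

Scan each occupied cell's neighbors to the right and below (and the two forward diagonals) so each pair is counted once.
From row 1: 5 unlike of 8 pairs (running 5/8).
From row 2: 1 unlike of 4 pairs (running 6/12).
From row 3: 3 unlike of 4 pairs (running 9/16).
From row 4: 1 unlike of 1 pairs (running 10/17).
Total adjacent occupied pairs: 17; unlike-type pairs: 10.
10/17 is already in lowest terms.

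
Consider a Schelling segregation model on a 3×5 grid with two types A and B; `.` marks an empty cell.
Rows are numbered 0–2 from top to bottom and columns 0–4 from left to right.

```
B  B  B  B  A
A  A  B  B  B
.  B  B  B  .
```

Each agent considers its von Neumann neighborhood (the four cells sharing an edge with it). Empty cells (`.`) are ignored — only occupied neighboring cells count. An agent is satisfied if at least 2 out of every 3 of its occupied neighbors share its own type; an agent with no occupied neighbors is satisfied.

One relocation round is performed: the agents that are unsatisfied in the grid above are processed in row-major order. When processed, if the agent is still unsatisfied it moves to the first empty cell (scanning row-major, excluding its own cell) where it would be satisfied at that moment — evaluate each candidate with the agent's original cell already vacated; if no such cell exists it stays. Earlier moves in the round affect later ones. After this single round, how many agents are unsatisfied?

Initially unsatisfied (in order): (0,0), (0,4), (1,0), (1,1), (1,4), (2,1).
  (0,0) → (2,4).
  (0,4): no empty cell satisfies it; stays.
  (1,0): now satisfied by earlier moves; stays.
  (1,1): no empty cell satisfies it; stays.
  (1,4): now satisfied by earlier moves; stays.
  (2,1): no empty cell satisfies it; stays.
Resulting grid:
. B B B A
A A B B B
. B B B B
Unsatisfied now: (0,1), (0,4), (1,1), (2,1).

4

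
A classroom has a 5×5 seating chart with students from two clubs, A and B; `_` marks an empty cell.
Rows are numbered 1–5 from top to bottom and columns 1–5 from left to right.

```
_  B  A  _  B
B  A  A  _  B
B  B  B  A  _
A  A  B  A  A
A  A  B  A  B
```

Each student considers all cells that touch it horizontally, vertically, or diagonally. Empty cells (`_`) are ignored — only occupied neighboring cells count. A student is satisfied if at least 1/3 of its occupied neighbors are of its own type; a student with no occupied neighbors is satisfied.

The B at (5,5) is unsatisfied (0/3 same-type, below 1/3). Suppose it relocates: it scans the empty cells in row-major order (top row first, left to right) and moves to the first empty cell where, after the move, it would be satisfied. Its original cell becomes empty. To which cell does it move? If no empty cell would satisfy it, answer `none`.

(1,1)

Vacating (5,5). Empty cells in order:
  (1,1): 2/3 same-type → satisfied — stop here.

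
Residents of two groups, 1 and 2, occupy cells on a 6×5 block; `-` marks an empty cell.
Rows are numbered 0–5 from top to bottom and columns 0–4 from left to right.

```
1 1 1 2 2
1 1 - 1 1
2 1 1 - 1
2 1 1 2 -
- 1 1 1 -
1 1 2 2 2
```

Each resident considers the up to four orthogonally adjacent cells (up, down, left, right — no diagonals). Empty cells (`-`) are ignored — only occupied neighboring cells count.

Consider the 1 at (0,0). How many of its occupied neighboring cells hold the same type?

Occupied neighbors of (0,0): (1,0)=1, (0,1)=1.
Same type (1): 2 of 2.

2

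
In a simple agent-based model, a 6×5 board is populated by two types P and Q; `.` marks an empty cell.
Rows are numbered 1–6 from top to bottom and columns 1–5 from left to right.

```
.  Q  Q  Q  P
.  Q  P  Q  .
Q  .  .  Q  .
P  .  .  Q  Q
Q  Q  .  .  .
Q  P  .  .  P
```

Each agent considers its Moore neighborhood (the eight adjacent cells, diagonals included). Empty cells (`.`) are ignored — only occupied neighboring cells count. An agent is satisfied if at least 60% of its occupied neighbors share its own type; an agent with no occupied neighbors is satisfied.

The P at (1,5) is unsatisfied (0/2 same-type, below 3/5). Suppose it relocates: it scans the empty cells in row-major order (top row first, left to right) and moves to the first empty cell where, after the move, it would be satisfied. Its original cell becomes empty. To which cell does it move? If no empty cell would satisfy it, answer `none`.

(6,4)

Vacating (1,5). Empty cells in order:
  (1,1): 0/2 same-type → still unsatisfied.
  (2,1): 0/3 same-type → still unsatisfied.
  (2,5): 0/3 same-type → still unsatisfied.
  (3,2): 2/4 same-type → still unsatisfied.
  (3,3): 1/5 same-type → still unsatisfied.
  (3,5): 0/4 same-type → still unsatisfied.
  (4,2): 1/4 same-type → still unsatisfied.
  (4,3): 0/3 same-type → still unsatisfied.
  (5,3): 1/3 same-type → still unsatisfied.
  (5,4): 1/3 same-type → still unsatisfied.
  (5,5): 1/3 same-type → still unsatisfied.
  (6,3): 1/2 same-type → still unsatisfied.
  (6,4): 1/1 same-type → satisfied — stop here.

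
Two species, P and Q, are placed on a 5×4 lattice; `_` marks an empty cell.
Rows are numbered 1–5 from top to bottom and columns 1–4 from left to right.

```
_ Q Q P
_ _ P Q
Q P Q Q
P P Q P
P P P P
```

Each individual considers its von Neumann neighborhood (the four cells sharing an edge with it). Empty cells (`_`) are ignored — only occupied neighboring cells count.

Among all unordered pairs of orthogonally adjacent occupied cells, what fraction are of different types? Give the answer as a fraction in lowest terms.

1/2

Scan each occupied cell's neighbors to the right and below so each pair is counted once.
Row 1: Q(1,2)–Q(1,3)= Q(1,3)–P(1,4)≠ Q(1,3)–P(2,3)≠ P(1,4)–Q(2,4)≠  → 3/4 unlike.
Row 2: P(2,3)–Q(2,4)≠ P(2,3)–Q(3,3)≠ Q(2,4)–Q(3,4)=  → 2/3 unlike.
Row 3: Q(3,1)–P(3,2)≠ Q(3,1)–P(4,1)≠ P(3,2)–Q(3,3)≠ P(3,2)–P(4,2)= Q(3,3)–Q(3,4)= Q(3,3)–Q(4,3)= Q(3,4)–P(4,4)≠  → 4/7 unlike.
Row 4: P(4,1)–P(4,2)= P(4,1)–P(5,1)= P(4,2)–Q(4,3)≠ P(4,2)–P(5,2)= Q(4,3)–P(4,4)≠ Q(4,3)–P(5,3)≠ P(4,4)–P(5,4)=  → 3/7 unlike.
Row 5: P(5,1)–P(5,2)= P(5,2)–P(5,3)= P(5,3)–P(5,4)=  → 0/3 unlike.
Total adjacent occupied pairs: 24; unlike-type pairs: 12.
12/24 reduces to 1/2.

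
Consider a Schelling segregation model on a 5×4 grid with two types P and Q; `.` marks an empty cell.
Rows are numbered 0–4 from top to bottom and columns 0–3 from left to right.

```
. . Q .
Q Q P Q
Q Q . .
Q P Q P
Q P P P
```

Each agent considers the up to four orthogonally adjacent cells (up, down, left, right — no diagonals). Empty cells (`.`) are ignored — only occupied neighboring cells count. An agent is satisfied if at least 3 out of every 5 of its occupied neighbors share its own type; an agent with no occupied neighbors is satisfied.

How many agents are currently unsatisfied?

7

Row 0: (0,2)Q 0/1 ✗
Row 1: (1,0)Q 2/2 ✓ · (1,1)Q 2/3 ✓ · (1,2)P 0/3 ✗ · (1,3)Q 0/1 ✗
Row 2: (2,0)Q 3/3 ✓ · (2,1)Q 2/3 ✓
Row 3: (3,0)Q 2/3 ✓ · (3,1)P 1/4 ✗ · (3,2)Q 0/3 ✗ · (3,3)P 1/2 ✗
Row 4: (4,0)Q 1/2 ✗ · (4,1)P 2/3 ✓ · (4,2)P 2/3 ✓ · (4,3)P 2/2 ✓
Unsatisfied: (0,2), (1,2), (1,3), (3,1), (3,2), (3,3), (4,0) — 7 in total.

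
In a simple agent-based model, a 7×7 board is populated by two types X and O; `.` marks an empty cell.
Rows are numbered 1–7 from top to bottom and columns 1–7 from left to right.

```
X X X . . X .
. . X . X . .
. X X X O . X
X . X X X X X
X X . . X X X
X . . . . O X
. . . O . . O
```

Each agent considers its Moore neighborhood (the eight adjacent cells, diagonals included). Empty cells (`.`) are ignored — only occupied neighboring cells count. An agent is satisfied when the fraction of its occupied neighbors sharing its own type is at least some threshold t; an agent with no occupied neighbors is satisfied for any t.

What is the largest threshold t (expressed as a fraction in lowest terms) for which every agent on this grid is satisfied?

0/1

(1,1)X 1/1
(1,2)X 3/3
(1,3)X 2/2
(1,6)X 1/1
(2,3)X 5/5
(2,5)X 2/3
(3,2)X 4/4
(3,3)X 5/5
(3,4)X 6/7
(3,5)O 0/5
(3,7)X 2/2
(4,1)X 3/3
(4,3)X 5/5
(4,4)X 5/6
(4,5)X 5/6
(4,6)X 6/7
(4,7)X 4/4
(5,1)X 3/3
(5,2)X 4/4
(5,5)X 4/5
(5,6)X 6/7
(5,7)X 4/5
(6,1)X 2/2
(6,6)O 1/5
(6,7)X 2/4
(7,4)O — no occupied neighbors
(7,7)O 1/2
The smallest same-type fraction is 0/5 at (3,5), which reduces to 0/1. Any threshold above that leaves this agent unsatisfied.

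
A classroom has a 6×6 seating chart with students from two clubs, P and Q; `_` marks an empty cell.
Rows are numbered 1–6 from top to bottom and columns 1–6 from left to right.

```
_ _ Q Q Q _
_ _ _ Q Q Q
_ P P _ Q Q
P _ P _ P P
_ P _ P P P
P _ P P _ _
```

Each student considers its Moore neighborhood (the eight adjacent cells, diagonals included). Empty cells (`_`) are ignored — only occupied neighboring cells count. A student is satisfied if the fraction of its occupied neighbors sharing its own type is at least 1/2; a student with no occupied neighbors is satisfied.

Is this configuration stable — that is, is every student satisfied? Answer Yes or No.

Yes

(1,3)Q 2/2 ok
(1,4)Q 4/4 ok
(1,5)Q 4/4 ok
(2,4)Q 5/6 ok
(2,5)Q 6/6 ok
(2,6)Q 4/4 ok
(3,2)P 3/3 ok
(3,3)P 2/3 ok
(3,5)Q 4/6 ok
(3,6)Q 3/5 ok
(4,1)P 2/2 ok
(4,3)P 4/4 ok
(4,5)P 4/6 ok
(4,6)P 3/5 ok
(5,2)P 4/4 ok
(5,4)P 5/5 ok
(5,5)P 5/5 ok
(5,6)P 3/3 ok
(6,1)P 1/1 ok
(6,3)P 3/3 ok
(6,4)P 3/3 ok
All meet the threshold, so the configuration is stable.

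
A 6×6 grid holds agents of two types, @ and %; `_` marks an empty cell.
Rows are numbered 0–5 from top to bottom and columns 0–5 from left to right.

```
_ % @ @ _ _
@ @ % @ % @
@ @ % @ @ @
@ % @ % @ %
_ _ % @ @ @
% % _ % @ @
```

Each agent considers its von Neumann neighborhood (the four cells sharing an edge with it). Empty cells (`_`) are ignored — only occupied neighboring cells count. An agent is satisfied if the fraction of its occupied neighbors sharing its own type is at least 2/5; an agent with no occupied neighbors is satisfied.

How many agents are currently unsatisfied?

12

(0,1)% 0/2 ✗
(0,2)@ 1/3 ✗
(0,3)@ 2/2 ✓
(1,0)@ 2/2 ✓
(1,1)@ 2/4 ✓
(1,2)% 1/4 ✗
(1,3)@ 2/4 ✓
(1,4)% 0/3 ✗
(1,5)@ 1/2 ✓
(2,0)@ 3/3 ✓
(2,1)@ 2/4 ✓
(2,2)% 1/4 ✗
(2,3)@ 2/4 ✓
(2,4)@ 3/4 ✓
(2,5)@ 2/3 ✓
(3,0)@ 1/2 ✓
(3,1)% 0/3 ✗
(3,2)@ 0/4 ✗
(3,3)% 0/4 ✗
(3,4)@ 2/4 ✓
(3,5)% 0/3 ✗
(4,2)% 0/2 ✗
(4,3)@ 1/4 ✗
(4,4)@ 4/4 ✓
(4,5)@ 2/3 ✓
(5,0)% 1/1 ✓
(5,1)% 1/1 ✓
(5,3)% 0/2 ✗
(5,4)@ 2/3 ✓
(5,5)@ 2/2 ✓
Unsatisfied: (0,1), (0,2), (1,2), (1,4), (2,2), (3,1), (3,2), (3,3), (3,5), (4,2), (4,3), (5,3) — 12 in total.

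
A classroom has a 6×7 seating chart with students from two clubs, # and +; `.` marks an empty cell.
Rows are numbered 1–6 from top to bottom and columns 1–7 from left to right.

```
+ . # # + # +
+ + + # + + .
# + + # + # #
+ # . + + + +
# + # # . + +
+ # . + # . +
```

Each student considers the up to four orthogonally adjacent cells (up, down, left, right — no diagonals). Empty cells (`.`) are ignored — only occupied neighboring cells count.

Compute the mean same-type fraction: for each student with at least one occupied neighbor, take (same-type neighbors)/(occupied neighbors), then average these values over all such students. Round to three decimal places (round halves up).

0.431

Row 1: (1,1)+ 1/1 · (1,3)# 1/2 · (1,4)# 2/3 · (1,5)+ 1/3 · (1,6)# 0/3 · (1,7)+ 0/1
Row 2: (2,1)+ 2/3 · (2,2)+ 3/3 · (2,3)+ 2/4 · (2,4)# 2/4 · (2,5)+ 3/4 · (2,6)+ 1/3
Row 3: (3,1)# 0/3 · (3,2)+ 2/4 · (3,3)+ 2/3 · (3,4)# 1/4 · (3,5)+ 2/4 · (3,6)# 1/4 · (3,7)# 1/2
Row 4: (4,1)+ 0/3 · (4,2)# 0/3 · (4,4)+ 1/3 · (4,5)+ 3/3 · (4,6)+ 3/4 · (4,7)+ 2/3
Row 5: (5,1)# 0/3 · (5,2)+ 0/4 · (5,3)# 1/2 · (5,4)# 1/3 · (5,6)+ 2/2 · (5,7)+ 3/3
Row 6: (6,1)+ 0/2 · (6,2)# 0/2 · (6,4)+ 0/2 · (6,5)# 0/1 · (6,7)+ 1/1
Sum over 36 students: 1/1 + 1/2 + 2/3 + 1/3 + 0/3 + 0/1 + 2/3 + 3/3 + 2/4 + 2/4 + 3/4 + 1/3 + 0/3 + 2/4 + 2/3 + 1/4 + 2/4 + 1/4 + 1/2 + 0/3 + 0/3 + 1/3 + 3/3 + 3/4 + 2/3 + 0/3 + 0/4 + 1/2 + 1/3 + 2/2 + 3/3 + 0/2 + 0/2 + 0/2 + 0/1 + 1/1 = 31/2; mean = 31/2 ÷ 36 = 31/72 = 0.430555… → 0.431.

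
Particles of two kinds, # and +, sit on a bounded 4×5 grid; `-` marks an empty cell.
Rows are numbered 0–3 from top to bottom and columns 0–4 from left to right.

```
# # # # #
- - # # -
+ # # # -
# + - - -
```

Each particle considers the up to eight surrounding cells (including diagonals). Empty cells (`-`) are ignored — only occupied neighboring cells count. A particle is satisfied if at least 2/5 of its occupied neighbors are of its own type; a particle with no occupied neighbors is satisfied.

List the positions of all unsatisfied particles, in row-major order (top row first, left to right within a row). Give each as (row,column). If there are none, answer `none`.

(0,0)# 1/1 ok
(0,1)# 3/3 ok
(0,2)# 4/4 ok
(0,3)# 4/4 ok
(0,4)# 2/2 ok
(1,2)# 7/7 ok
(1,3)# 6/6 ok
(2,0)+ 1/3 unhappy
(2,1)# 3/5 ok
(2,2)# 4/5 ok
(2,3)# 3/3 ok
(3,0)# 1/3 unhappy
(3,1)+ 1/4 unhappy

(2,0), (3,0), (3,1)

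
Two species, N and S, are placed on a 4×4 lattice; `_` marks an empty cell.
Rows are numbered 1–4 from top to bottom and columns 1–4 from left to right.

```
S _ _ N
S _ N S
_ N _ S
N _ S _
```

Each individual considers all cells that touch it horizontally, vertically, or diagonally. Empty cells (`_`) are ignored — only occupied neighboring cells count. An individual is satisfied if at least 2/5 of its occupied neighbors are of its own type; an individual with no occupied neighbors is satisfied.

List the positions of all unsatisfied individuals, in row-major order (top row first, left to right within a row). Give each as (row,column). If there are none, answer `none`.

(2,4)

Row 1: (1,1)S 1/1 ok · (1,4)N 1/2 ok
Row 2: (2,1)S 1/2 ok · (2,3)N 2/4 ok · (2,4)S 1/3 unhappy
Row 3: (3,2)N 2/4 ok · (3,4)S 2/3 ok
Row 4: (4,1)N 1/1 ok · (4,3)S 1/2 ok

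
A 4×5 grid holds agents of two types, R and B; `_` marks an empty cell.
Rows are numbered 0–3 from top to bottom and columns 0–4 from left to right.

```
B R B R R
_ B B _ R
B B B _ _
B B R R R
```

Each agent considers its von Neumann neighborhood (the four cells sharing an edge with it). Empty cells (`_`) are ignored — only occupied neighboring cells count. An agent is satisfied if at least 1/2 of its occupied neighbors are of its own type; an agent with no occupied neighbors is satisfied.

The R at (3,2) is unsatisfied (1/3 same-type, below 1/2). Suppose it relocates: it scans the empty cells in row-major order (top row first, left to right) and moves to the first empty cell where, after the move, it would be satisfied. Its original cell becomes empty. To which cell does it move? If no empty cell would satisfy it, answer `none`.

(1,3)

Vacating (3,2). Empty cells in order:
  (1,0): 0/3 same-type → still unsatisfied.
  (1,3): 2/3 same-type → satisfied — stop here.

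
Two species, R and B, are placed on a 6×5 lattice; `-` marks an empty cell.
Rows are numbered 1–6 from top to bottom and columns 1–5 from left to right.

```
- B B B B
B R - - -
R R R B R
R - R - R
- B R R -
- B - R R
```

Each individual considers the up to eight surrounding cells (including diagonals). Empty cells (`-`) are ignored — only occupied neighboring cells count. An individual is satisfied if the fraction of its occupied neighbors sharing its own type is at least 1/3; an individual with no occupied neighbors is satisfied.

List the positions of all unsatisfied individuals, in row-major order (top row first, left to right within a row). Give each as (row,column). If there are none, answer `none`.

(2,1), (3,4), (5,2)

(1,2)B 2/3 ok
(1,3)B 2/3 ok
(1,4)B 2/2 ok
(1,5)B 1/1 ok
(2,1)B 1/4 unhappy
(2,2)R 3/6 ok
(3,1)R 3/4 ok
(3,2)R 5/6 ok
(3,3)R 3/4 ok
(3,4)B 0/4 unhappy
(3,5)R 1/2 ok
(4,1)R 2/3 ok
(4,3)R 4/6 ok
(4,5)R 2/3 ok
(5,2)B 1/4 unhappy
(5,3)R 3/5 ok
(5,4)R 5/5 ok
(6,2)B 1/2 ok
(6,4)R 3/3 ok
(6,5)R 2/2 ok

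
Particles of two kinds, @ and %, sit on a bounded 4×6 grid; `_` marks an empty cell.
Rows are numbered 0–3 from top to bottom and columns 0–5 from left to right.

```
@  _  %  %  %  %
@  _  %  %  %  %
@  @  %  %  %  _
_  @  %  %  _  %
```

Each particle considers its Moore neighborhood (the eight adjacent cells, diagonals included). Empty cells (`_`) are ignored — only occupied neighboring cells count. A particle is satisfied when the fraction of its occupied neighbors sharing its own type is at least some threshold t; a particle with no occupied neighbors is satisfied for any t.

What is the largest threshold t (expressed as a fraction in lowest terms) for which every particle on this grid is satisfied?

Row 0: (0,0)@ 1/1 · (0,2)% 3/3 · (0,3)% 5/5 · (0,4)% 5/5 · (0,5)% 3/3
Row 1: (1,0)@ 3/3 · (1,2)% 5/6 · (1,3)% 8/8 · (1,4)% 7/7 · (1,5)% 4/4
Row 2: (2,0)@ 3/3 · (2,1)@ 3/6 · (2,2)% 5/7 · (2,3)% 7/7 · (2,4)% 6/6
Row 3: (3,1)@ 2/4 · (3,2)% 3/5 · (3,3)% 4/4 · (3,5)% 1/1
The smallest same-type fraction is 3/6 at (2,1), which reduces to 1/2. Any threshold above that leaves this particle unsatisfied.

1/2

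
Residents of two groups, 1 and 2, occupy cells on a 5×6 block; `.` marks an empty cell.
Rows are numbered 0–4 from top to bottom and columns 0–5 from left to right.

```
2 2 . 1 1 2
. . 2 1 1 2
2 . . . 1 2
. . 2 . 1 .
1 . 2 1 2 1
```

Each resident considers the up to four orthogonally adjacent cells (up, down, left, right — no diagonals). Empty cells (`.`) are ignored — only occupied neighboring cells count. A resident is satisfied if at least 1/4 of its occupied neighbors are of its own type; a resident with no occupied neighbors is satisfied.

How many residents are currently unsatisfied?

Row 0: (0,0)2 1/1 satisfied · (0,1)2 1/1 satisfied · (0,3)1 2/2 satisfied · (0,4)1 2/3 satisfied · (0,5)2 1/2 satisfied
Row 1: (1,2)2 0/1 not · (1,3)1 2/3 satisfied · (1,4)1 3/4 satisfied · (1,5)2 2/3 satisfied
Row 2: (2,0)2 0/0 satisfied · (2,4)1 2/3 satisfied · (2,5)2 1/2 satisfied
Row 3: (3,2)2 1/1 satisfied · (3,4)1 1/2 satisfied
Row 4: (4,0)1 0/0 satisfied · (4,2)2 1/2 satisfied · (4,3)1 0/2 not · (4,4)2 0/3 not · (4,5)1 0/1 not
Unsatisfied: (1,2), (4,3), (4,4), (4,5) — 4 in total.

4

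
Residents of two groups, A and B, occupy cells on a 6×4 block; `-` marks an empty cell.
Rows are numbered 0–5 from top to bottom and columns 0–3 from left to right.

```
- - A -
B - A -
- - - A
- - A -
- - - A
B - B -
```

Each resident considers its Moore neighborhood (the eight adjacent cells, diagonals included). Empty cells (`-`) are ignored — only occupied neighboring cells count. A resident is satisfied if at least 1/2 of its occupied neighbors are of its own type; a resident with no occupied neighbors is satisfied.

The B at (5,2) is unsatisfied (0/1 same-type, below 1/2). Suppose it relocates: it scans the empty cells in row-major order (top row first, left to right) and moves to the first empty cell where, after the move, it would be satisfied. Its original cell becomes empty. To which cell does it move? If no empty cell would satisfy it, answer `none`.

(0,0)

Vacating (5,2). Empty cells in order:
  (0,0): 1/1 same-type → satisfied — stop here.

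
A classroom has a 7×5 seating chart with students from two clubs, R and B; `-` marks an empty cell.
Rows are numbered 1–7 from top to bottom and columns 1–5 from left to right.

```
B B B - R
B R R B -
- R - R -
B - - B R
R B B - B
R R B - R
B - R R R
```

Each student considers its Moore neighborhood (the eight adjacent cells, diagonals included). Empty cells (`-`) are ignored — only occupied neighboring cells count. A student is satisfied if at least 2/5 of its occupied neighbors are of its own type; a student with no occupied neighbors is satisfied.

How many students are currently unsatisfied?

(1,1)B 2/3 ok
(1,2)B 3/5 ok
(1,3)B 2/4 ok
(1,5)R 0/1 unhappy
(2,1)B 2/4 ok
(2,2)R 2/6 unhappy
(2,3)R 3/6 ok
(2,4)B 1/4 unhappy
(3,2)R 2/4 ok
(3,4)R 2/4 ok
(4,1)B 1/3 unhappy
(4,4)B 2/4 ok
(4,5)R 1/3 unhappy
(5,1)R 2/4 ok
(5,2)B 3/6 ok
(5,3)B 3/4 ok
(5,5)B 1/3 unhappy
(6,1)R 2/4 ok
(6,2)R 3/7 ok
(6,3)B 2/5 ok
(6,5)R 2/3 ok
(7,1)B 0/2 unhappy
(7,3)R 2/3 ok
(7,4)R 3/4 ok
(7,5)R 2/2 ok
Unsatisfied: (1,5), (2,2), (2,4), (4,1), (4,5), (5,5), (7,1) — 7 in total.

7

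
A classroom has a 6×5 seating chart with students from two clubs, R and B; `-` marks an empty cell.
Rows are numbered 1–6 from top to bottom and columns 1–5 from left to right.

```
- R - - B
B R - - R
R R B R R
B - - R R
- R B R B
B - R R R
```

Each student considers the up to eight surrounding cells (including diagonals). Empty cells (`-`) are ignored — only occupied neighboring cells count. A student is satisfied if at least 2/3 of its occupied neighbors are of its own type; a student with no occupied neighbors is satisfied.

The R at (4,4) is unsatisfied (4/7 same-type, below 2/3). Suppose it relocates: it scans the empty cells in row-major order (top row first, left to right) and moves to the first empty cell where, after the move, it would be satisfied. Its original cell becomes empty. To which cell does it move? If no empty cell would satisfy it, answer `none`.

Vacating (4,4). Empty cells in order:
  (1,1): 2/3 same-type → satisfied — stop here.

(1,1)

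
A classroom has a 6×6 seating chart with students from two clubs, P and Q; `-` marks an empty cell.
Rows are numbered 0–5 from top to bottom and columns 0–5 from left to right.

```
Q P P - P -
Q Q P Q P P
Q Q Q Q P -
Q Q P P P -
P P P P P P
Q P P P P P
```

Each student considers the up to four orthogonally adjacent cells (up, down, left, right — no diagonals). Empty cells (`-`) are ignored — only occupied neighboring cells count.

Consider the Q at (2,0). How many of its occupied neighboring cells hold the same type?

Occupied neighbors of (2,0): (1,0)=Q, (3,0)=Q, (2,1)=Q.
Same type (Q): 3 of 3.

3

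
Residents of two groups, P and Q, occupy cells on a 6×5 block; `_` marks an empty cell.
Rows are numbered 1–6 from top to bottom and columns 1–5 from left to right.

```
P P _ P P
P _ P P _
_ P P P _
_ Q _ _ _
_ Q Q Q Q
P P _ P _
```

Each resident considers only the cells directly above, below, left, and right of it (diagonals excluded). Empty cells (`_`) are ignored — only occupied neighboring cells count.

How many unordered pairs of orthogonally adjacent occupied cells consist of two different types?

3

Scan each occupied cell's neighbors to the right and below so each pair is counted once.
Row 1: P(1,1)–P(1,2)= P(1,1)–P(2,1)= P(1,4)–P(1,5)= P(1,4)–P(2,4)=  → 0/4 unlike.
Row 2: P(2,3)–P(2,4)= P(2,3)–P(3,3)= P(2,4)–P(3,4)=  → 0/3 unlike.
Row 3: P(3,2)–P(3,3)= P(3,2)–Q(4,2)≠ P(3,3)–P(3,4)=  → 1/3 unlike.
Row 4: Q(4,2)–Q(5,2)=  → 0/1 unlike.
Row 5: Q(5,2)–Q(5,3)= Q(5,2)–P(6,2)≠ Q(5,3)–Q(5,4)= Q(5,4)–Q(5,5)= Q(5,4)–P(6,4)≠  → 2/5 unlike.
Row 6: P(6,1)–P(6,2)=  → 0/1 unlike.
Total adjacent occupied pairs: 17; unlike-type pairs: 3.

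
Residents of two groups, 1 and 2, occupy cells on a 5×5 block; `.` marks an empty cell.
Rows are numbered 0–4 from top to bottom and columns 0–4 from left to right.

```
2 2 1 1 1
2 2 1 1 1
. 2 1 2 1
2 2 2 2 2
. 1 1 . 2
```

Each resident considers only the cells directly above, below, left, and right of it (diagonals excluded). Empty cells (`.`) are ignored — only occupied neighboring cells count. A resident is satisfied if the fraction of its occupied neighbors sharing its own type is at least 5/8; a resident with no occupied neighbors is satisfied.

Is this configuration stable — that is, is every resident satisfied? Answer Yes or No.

(0,0)2 2/2 satisfied
(0,1)2 2/3 satisfied
(0,2)1 2/3 satisfied
(0,3)1 3/3 satisfied
(0,4)1 2/2 satisfied
(1,0)2 2/2 satisfied
(1,1)2 3/4 satisfied
(1,2)1 3/4 satisfied
(1,3)1 3/4 satisfied
(1,4)1 3/3 satisfied
(2,1)2 2/3 satisfied
(2,2)1 1/4 not
(2,3)2 1/4 not
(2,4)1 1/3 not
(3,0)2 1/1 satisfied
(3,1)2 3/4 satisfied
(3,2)2 2/4 not
(3,3)2 3/3 satisfied
(3,4)2 2/3 satisfied
(4,1)1 1/2 not
(4,2)1 1/2 not
(4,4)2 1/1 satisfied
For instance (2,2) has only 1/4 same-type neighbors, below 5/8.

No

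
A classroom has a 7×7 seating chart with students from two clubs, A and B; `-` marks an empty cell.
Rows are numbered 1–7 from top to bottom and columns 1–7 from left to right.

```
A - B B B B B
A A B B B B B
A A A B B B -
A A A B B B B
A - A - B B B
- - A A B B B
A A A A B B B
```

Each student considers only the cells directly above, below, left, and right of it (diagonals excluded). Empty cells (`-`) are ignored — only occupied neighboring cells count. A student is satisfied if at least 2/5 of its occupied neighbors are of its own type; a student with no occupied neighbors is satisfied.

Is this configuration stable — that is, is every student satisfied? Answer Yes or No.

Row 1: (1,1)A 1/1 satisfied · (1,3)B 2/2 satisfied · (1,4)B 3/3 satisfied · (1,5)B 3/3 satisfied · (1,6)B 3/3 satisfied · (1,7)B 2/2 satisfied
Row 2: (2,1)A 3/3 satisfied · (2,2)A 2/3 satisfied · (2,3)B 2/4 satisfied · (2,4)B 4/4 satisfied · (2,5)B 4/4 satisfied · (2,6)B 4/4 satisfied · (2,7)B 2/2 satisfied
Row 3: (3,1)A 3/3 satisfied · (3,2)A 4/4 satisfied · (3,3)A 2/4 satisfied · (3,4)B 3/4 satisfied · (3,5)B 4/4 satisfied · (3,6)B 3/3 satisfied
Row 4: (4,1)A 3/3 satisfied · (4,2)A 3/3 satisfied · (4,3)A 3/4 satisfied · (4,4)B 2/3 satisfied · (4,5)B 4/4 satisfied · (4,6)B 4/4 satisfied · (4,7)B 2/2 satisfied
Row 5: (5,1)A 1/1 satisfied · (5,3)A 2/2 satisfied · (5,5)B 3/3 satisfied · (5,6)B 4/4 satisfied · (5,7)B 3/3 satisfied
Row 6: (6,3)A 3/3 satisfied · (6,4)A 2/3 satisfied · (6,5)B 3/4 satisfied · (6,6)B 4/4 satisfied · (6,7)B 3/3 satisfied
Row 7: (7,1)A 1/1 satisfied · (7,2)A 2/2 satisfied · (7,3)A 3/3 satisfied · (7,4)A 2/3 satisfied · (7,5)B 2/3 satisfied · (7,6)B 3/3 satisfied · (7,7)B 2/2 satisfied
All meet the threshold, so the configuration is stable.

Yes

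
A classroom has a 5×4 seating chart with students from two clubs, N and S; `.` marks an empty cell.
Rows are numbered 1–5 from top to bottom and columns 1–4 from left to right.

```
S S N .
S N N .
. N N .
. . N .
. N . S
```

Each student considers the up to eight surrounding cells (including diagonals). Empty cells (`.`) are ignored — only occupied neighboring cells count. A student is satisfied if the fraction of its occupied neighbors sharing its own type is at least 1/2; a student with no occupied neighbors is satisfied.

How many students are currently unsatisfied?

2

(1,1)S 2/3 ✓
(1,2)S 2/5 ✗
(1,3)N 2/3 ✓
(2,1)S 2/4 ✓
(2,2)N 4/7 ✓
(2,3)N 4/5 ✓
(3,2)N 4/5 ✓
(3,3)N 4/4 ✓
(4,3)N 3/4 ✓
(5,2)N 1/1 ✓
(5,4)S 0/1 ✗
Unsatisfied: (1,2), (5,4) — 2 in total.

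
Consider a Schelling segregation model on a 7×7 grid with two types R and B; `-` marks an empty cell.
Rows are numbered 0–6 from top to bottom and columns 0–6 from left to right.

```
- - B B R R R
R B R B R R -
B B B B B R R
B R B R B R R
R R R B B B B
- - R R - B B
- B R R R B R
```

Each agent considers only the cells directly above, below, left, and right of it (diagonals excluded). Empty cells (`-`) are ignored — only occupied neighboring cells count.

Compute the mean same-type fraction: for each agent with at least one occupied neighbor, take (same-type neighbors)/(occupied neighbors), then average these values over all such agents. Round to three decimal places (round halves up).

(0,2)B 1/2
(0,3)B 2/3
(0,4)R 2/3
(0,5)R 3/3
(0,6)R 1/1
(1,0)R 0/2
(1,1)B 1/3
(1,2)R 0/4
(1,3)B 2/4
(1,4)R 2/4
(1,5)R 3/3
(2,0)B 2/3
(2,1)B 3/4
(2,2)B 3/4
(2,3)B 3/4
(2,4)B 2/4
(2,5)R 3/4
(2,6)R 2/2
(3,0)B 1/3
(3,1)R 1/4
(3,2)B 1/4
(3,3)R 0/4
(3,4)B 2/4
(3,5)R 2/4
(3,6)R 2/3
(4,0)R 1/2
(4,1)R 3/3
(4,2)R 2/4
(4,3)B 1/4
(4,4)B 3/3
(4,5)B 3/4
(4,6)B 2/3
(5,2)R 3/3
(5,3)R 2/3
(5,5)B 3/3
(5,6)B 2/3
(6,1)B 0/1
(6,2)R 2/3
(6,3)R 3/3
(6,4)R 1/2
(6,5)B 1/3
(6,6)R 0/2
Sum over 42 agents: 1/2 + 2/3 + 2/3 + 3/3 + 1/1 + 0/2 + 1/3 + 0/4 + 2/4 + 2/4 + 3/3 + 2/3 + 3/4 + 3/4 + 3/4 + 2/4 + 3/4 + 2/2 + 1/3 + 1/4 + 1/4 + 0/4 + 2/4 + 2/4 + 2/3 + 1/2 + 3/3 + 2/4 + 1/4 + 3/3 + 3/4 + 2/3 + 3/3 + 2/3 + 3/3 + 2/3 + 0/1 + 2/3 + 3/3 + 1/2 + 1/3 + 0/2 = 73/3; mean = 73/3 ÷ 42 = 73/126 = 0.579365… → 0.579.

0.579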